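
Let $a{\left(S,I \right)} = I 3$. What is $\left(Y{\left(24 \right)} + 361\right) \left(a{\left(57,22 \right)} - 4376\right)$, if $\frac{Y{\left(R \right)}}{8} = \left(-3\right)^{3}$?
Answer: $-624950$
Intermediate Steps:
$a{\left(S,I \right)} = 3 I$
$Y{\left(R \right)} = -216$ ($Y{\left(R \right)} = 8 \left(-3\right)^{3} = 8 \left(-27\right) = -216$)
$\left(Y{\left(24 \right)} + 361\right) \left(a{\left(57,22 \right)} - 4376\right) = \left(-216 + 361\right) \left(3 \cdot 22 - 4376\right) = 145 \left(66 - 4376\right) = 145 \left(-4310\right) = -624950$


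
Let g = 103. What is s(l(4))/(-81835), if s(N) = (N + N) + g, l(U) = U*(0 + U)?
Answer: -27/16367 ≈ -0.0016497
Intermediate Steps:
l(U) = U² (l(U) = U*U = U²)
s(N) = 103 + 2*N (s(N) = (N + N) + 103 = 2*N + 103 = 103 + 2*N)
s(l(4))/(-81835) = (103 + 2*4²)/(-81835) = (103 + 2*16)*(-1/81835) = (103 + 32)*(-1/81835) = 135*(-1/81835) = -27/16367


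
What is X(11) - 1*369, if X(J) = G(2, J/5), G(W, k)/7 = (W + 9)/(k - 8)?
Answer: -11086/29 ≈ -382.28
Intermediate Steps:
G(W, k) = 7*(9 + W)/(-8 + k) (G(W, k) = 7*((W + 9)/(k - 8)) = 7*((9 + W)/(-8 + k)) = 7*(9 + W)/(-8 + k))
X(J) = 77/(-8 + J/5) (X(J) = 7*(9 + 2)/(-8 + J/5) = 7*11/(-8 + J*(1/5)) = 7*11/(-8 + J/5) = 77/(-8 + J/5))
X(11) - 1*369 = 385/(-40 + 11) - 1*369 = 385/(-29) - 369 = 385*(-1/29) - 369 = -385/29 - 369 = -11086/29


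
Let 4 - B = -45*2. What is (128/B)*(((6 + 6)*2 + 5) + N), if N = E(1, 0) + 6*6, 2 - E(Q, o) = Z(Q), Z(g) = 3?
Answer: 4096/47 ≈ 87.149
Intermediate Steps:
B = 94 (B = 4 - (-45)*2 = 4 - 1*(-90) = 4 + 90 = 94)
E(Q, o) = -1 (E(Q, o) = 2 - 1*3 = 2 - 3 = -1)
N = 35 (N = -1 + 6*6 = -1 + 36 = 35)
(128/B)*(((6 + 6)*2 + 5) + N) = (128/94)*(((6 + 6)*2 + 5) + 35) = (128*(1/94))*((12*2 + 5) + 35) = 64*((24 + 5) + 35)/47 = 64*(29 + 35)/47 = (64/47)*64 = 4096/47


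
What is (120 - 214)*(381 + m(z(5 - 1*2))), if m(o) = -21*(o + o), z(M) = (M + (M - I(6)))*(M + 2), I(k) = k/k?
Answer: 62886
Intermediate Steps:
I(k) = 1
z(M) = (-1 + 2*M)*(2 + M) (z(M) = (M + (M - 1*1))*(M + 2) = (M + (M - 1))*(2 + M) = (M + (-1 + M))*(2 + M) = (-1 + 2*M)*(2 + M))
m(o) = -42*o
(120 - 214)*(381 + m(z(5 - 1*2))) = (120 - 214)*(381 - 42*(-2 + 2*(5 - 1*2)² + 3*(5 - 1*2))) = -94*(381 - 42*(-2 + 2*(5 - 2)² + 3*(5 - 2))) = -94*(381 - 42*(-2 + 2*3² + 3*3)) = -94*(381 - 42*(-2 + 2*9 + 9)) = -94*(381 - 42*(-2 + 18 + 9)) = -94*(381 - 42*25) = -94*(381 - 1050) = -94*(-669) = 62886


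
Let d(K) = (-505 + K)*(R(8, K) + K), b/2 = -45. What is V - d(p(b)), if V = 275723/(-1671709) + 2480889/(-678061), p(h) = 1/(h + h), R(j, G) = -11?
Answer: -204259031606608090969/36726069910467600 ≈ -5561.7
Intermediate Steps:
b = -90 (b = 2*(-45) = -90)
p(h) = 1/(2*h)
d(K) = (-505 + K)*(-11 + K)
V = -4334281482404/1133520676249 (V = 275723*(-1/1671709) + 2480889*(-1/678061) = -275723/1671709 - 2480889/678061 = -4334281482404/1133520676249 ≈ -3.8237)
V - d(p(b)) = -4334281482404/1133520676249 - (5555 + ((½)/(-90))² - 258/(-90)) = -4334281482404/1133520676249 - (5555 + ((½)*(-1/90))² - 258*(-1)/90) = -4334281482404/1133520676249 - (5555 + (-1/180)² - 516*(-1/180)) = -4334281482404/1133520676249 - (5555 + 1/32400 + 43/15) = -4334281482404/1133520676249 - 1*180074881/32400 = -4334281482404/1133520676249 - 180074881/32400 = -204259031606608090969/36726069910467600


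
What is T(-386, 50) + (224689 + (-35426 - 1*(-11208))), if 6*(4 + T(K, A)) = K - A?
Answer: 601183/3 ≈ 2.0039e+5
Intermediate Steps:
T(K, A) = -4 - A/6 + K/6 (T(K, A) = -4 + (K - A)/6 = -4 + (-A/6 + K/6) = -4 - A/6 + K/6)
T(-386, 50) + (224689 + (-35426 - 1*(-11208))) = (-4 - 1/6*50 + (1/6)*(-386)) + (224689 + (-35426 - 1*(-11208))) = (-4 - 25/3 - 193/3) + (224689 + (-35426 + 11208)) = -230/3 + (224689 - 24218) = -230/3 + 200471 = 601183/3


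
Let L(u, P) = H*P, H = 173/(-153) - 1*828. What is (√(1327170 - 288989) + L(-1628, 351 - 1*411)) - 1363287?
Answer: -66990497/51 + √1038181 ≈ -1.3125e+6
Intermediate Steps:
H = -126857/153 (H = 173*(-1/153) - 828 = -173/153 - 828 = -126857/153 ≈ -829.13)
L(u, P) = -126857*P/153
(√(1327170 - 288989) + L(-1628, 351 - 1*411)) - 1363287 = (√(1327170 - 288989) - 126857*(351 - 1*411)/153) - 1363287 = (√1038181 - 126857*(351 - 411)/153) - 1363287 = (√1038181 - 126857/153*(-60)) - 1363287 = (√1038181 + 2537140/51) - 1363287 = (2537140/51 + √1038181) - 1363287 = -66990497/51 + √1038181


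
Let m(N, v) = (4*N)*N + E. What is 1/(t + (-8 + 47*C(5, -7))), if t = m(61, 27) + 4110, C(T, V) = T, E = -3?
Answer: 1/19218 ≈ 5.2035e-5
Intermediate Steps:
m(N, v) = -3 + 4*N² (m(N, v) = (4*N)*N - 3 = 4*N² - 3 = -3 + 4*N²)
t = 18991 (t = (-3 + 4*61²) + 4110 = (-3 + 4*3721) + 4110 = (-3 + 14884) + 4110 = 14881 + 4110 = 18991)
1/(t + (-8 + 47*C(5, -7))) = 1/(18991 + (-8 + 47*5)) = 1/(18991 + (-8 + 235)) = 1/(18991 + 227) = 1/19218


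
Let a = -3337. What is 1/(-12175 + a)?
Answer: -1/15512 ≈ -6.4466e-5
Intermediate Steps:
1/(-12175 + a) = 1/(-12175 - 3337) = 1/(-15512) = -1/15512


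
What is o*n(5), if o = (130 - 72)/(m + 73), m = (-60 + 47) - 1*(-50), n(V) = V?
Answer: 29/11 ≈ 2.6364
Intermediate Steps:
m = 37 (m = -13 + 50 = 37)
o = 29/55 (o = (130 - 72)/(37 + 73) = 58/110 = 58*(1/110) = 29/55 ≈ 0.52727)
o*n(5) = (29/55)*5 = 29/11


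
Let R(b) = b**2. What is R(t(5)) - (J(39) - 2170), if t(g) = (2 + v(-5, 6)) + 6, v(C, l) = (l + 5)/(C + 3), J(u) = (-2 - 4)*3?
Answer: 8777/4 ≈ 2194.3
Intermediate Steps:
J(u) = -18 (J(u) = -6*3 = -18)
v(C, l) = (5 + l)/(3 + C)
t(g) = 5/2 (t(g) = (2 + (5 + 6)/(3 - 5)) + 6 = (2 + 11/(-2)) + 6 = (2 - 1/2*11) + 6 = (2 - 11/2) + 6 = -7/2 + 6 = 5/2)
R(t(5)) - (J(39) - 2170) = (5/2)**2 - (-18 - 2170) = 25/4 - 1*(-2188) = 25/4 + 2188 = 8777/4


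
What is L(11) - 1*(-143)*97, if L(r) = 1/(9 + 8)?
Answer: 235808/17 ≈ 13871.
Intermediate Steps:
L(r) = 1/17
L(11) - 1*(-143)*97 = 1/17 - 1*(-143)*97 = 1/17 + 143*97 = 1/17 + 13871 = 235808/17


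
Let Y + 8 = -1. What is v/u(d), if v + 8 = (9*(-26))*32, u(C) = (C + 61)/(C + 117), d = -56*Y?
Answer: -4655016/565 ≈ -8239.0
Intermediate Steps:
Y = -9 (Y = -8 - 1 = -9)
d = 504 (d = -56*(-9) = 504)
u(C) = (61 + C)/(117 + C)
v = -7496 (v = -8 + (9*(-26))*32 = -8 - 234*32 = -8 - 7488 = -7496)
v/u(d) = -7496*(117 + 504)/(61 + 504) = -7496/(565/621) = -7496/((1/621)*565) = -7496/565/621 = -7496*621/565 = -4655016/565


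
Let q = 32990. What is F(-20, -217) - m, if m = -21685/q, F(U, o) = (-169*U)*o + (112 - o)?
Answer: -4837194001/6598 ≈ -7.3313e+5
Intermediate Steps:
F(U, o) = 112 - o - 169*U*o (F(U, o) = -169*U*o + (112 - o) = 112 - o - 169*U*o)
m = -4337/6598 (m = -21685/32990 = -21685*1/32990 = -4337/6598 ≈ -0.65732)
F(-20, -217) - m = (112 - 1*(-217) - 169*(-20)*(-217)) - 1*(-4337/6598) = (112 + 217 - 733460) + 4337/6598 = -733131 + 4337/6598 = -4837194001/6598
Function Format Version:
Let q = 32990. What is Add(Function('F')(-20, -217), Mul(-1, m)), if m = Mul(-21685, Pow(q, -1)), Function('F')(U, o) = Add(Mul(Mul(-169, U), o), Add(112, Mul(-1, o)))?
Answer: Rational(-4837194001, 6598) ≈ -7.3313e+5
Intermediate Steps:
Function('F')(U, o) = Add(112, Mul(-1, o), Mul(-169, U, o)) (Function('F')(U, o) = Add(Mul(-169, U, o), Add(112, Mul(-1, o))) = Add(112, Mul(-1, o), Mul(-169, U, o)))
m = Rational(-4337, 6598) (m = Mul(-21685, Pow(32990, -1)) = Mul(-21685, Rational(1, 32990)) = Rational(-4337, 6598) ≈ -0.65732)
Add(Function('F')(-20, -217), Mul(-1, m)) = Add(Add(112, Mul(-1, -217), Mul(-169, -20, -217)), Mul(-1, Rational(-4337, 6598))) = Add(Add(112, 217, -733460), Rational(4337, 6598)) = Add(-733131, Rational(4337, 6598)) = Rational(-4837194001, 6598)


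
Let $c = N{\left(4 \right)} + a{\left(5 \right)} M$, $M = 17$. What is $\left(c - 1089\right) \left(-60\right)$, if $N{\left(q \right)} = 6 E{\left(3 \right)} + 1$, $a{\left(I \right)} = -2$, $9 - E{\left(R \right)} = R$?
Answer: $65160$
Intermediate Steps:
$E{\left(R \right)} = 9 - R$
$N{\left(q \right)} = 37$ ($N{\left(q \right)} = 6 \left(9 - 3\right) + 1 = 6 \cdot 6 + 1 = 36 + 1 = 37$)
$c = 3$ ($c = 37 - 34 = 3$)
$\left(c - 1089\right) \left(-60\right) = \left(3 - 1089\right) \left(-60\right) = \left(-1086\right) \left(-60\right) = 65160$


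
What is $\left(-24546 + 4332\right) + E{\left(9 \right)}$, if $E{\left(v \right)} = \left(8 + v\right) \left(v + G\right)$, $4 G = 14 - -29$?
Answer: $- \frac{79513}{4} \approx -19878.0$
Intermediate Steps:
$G = \frac{43}{4}$ ($G = \frac{14 - -29}{4} = \frac{14 + 29}{4} = \frac{1}{4} \cdot 43 = \frac{43}{4} \approx 10.75$)
$E{\left(v \right)} = \left(8 + v\right) \left(\frac{43}{4} + v\right)$ ($E{\left(v \right)} = \left(8 + v\right) \left(v + \frac{43}{4}\right) = \left(8 + v\right) \left(\frac{43}{4} + v\right)$)
$\left(-24546 + 4332\right) + E{\left(9 \right)} = \left(-24546 + 4332\right) + \left(86 + 9^{2} + \frac{75}{4} \cdot 9\right) = -20214 + \left(86 + 81 + \frac{675}{4}\right) = -20214 + \frac{1343}{4} = - \frac{79513}{4}$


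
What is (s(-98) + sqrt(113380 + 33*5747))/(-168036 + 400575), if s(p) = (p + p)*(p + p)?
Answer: 38416/232539 + sqrt(303031)/232539 ≈ 0.16757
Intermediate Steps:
s(p) = 4*p**2 (s(p) = (2*p)*(2*p) = 4*p**2)
(s(-98) + sqrt(113380 + 33*5747))/(-168036 + 400575) = (4*(-98)**2 + sqrt(113380 + 33*5747))/(-168036 + 400575) = (4*9604 + sqrt(113380 + 189651))/232539 = (38416 + sqrt(303031))*(1/232539) = 38416/232539 + sqrt(303031)/232539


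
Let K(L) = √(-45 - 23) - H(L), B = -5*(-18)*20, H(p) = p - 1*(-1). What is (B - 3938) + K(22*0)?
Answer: -2139 + 2*I*√17 ≈ -2139.0 + 8.2462*I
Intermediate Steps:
H(p) = 1 + p (H(p) = p + 1 = 1 + p)
B = 1800 (B = 90*20 = 1800)
K(L) = -1 - L + 2*I*√17 (K(L) = √(-45 - 23) - (1 + L) = √(-68) + (-1 - L) = 2*I*√17 + (-1 - L) = -1 - L + 2*I*√17)
(B - 3938) + K(22*0) = (1800 - 3938) + (-1 - 22*0 + 2*I*√17) = -2138 + (-1 - 1*0 + 2*I*√17) = -2138 + (-1 + 0 + 2*I*√17) = -2138 + (-1 + 2*I*√17) = -2139 + 2*I*√17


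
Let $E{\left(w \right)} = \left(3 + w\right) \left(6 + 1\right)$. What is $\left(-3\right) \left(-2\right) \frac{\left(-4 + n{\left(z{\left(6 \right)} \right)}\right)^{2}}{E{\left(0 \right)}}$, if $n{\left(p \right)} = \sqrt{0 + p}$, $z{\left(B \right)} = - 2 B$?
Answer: $\frac{8}{7} - \frac{32 i \sqrt{3}}{7} \approx 1.1429 - 7.9179 i$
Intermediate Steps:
$n{\left(p \right)} = \sqrt{p}$
$E{\left(w \right)} = 21 + 7 w$ ($E{\left(w \right)} = \left(3 + w\right) 7 = 21 + 7 w$)
$\left(-3\right) \left(-2\right) \frac{\left(-4 + n{\left(z{\left(6 \right)} \right)}\right)^{2}}{E{\left(0 \right)}} = \left(-3\right) \left(-2\right) \frac{\left(-4 + \sqrt{\left(-2\right) 6}\right)^{2}}{21 + 7 \cdot 0} = 6 \frac{\left(-4 + \sqrt{-12}\right)^{2}}{21 + 0} = 6 \frac{\left(-4 + 2 i \sqrt{3}\right)^{2}}{21} = \frac{2 \left(-4 + 2 i \sqrt{3}\right)^{2}}{7}$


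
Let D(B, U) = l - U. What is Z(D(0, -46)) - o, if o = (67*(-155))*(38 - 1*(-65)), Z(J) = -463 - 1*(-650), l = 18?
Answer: 1069842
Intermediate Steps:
D(B, U) = 18 - U
Z(J) = 187 (Z(J) = -463 + 650 = 187)
o = -1069655 (o = -10385*(38 + 65) = -10385*103 = -1069655)
Z(D(0, -46)) - o = 187 - 1*(-1069655) = 187 + 1069655 = 1069842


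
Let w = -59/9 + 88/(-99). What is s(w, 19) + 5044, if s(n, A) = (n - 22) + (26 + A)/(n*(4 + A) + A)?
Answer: 12365165/2466 ≈ 5014.3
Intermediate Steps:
w = -67/9 (w = -59*⅑ + 88*(-1/99) = -59/9 - 8/9 = -67/9 ≈ -7.4444)
s(n, A) = -22 + n + (26 + A)/(A + n*(4 + A)) (s(n, A) = (-22 + n) + (26 + A)/(A + n*(4 + A)) = -22 + n + (26 + A)/(A + n*(4 + A)))
s(w, 19) + 5044 = (26 - 88*(-67/9) - 21*19 + 4*(-67/9)² + 19*(-67/9)² - 21*19*(-67/9))/(19 + 4*(-67/9) + 19*(-67/9)) + 5044 = (26 + 5896/9 - 399 + 4*(4489/81) + 19*(4489/81) + 8911/3)/(19 - 268/9 - 1273/9) + 5044 = (26 + 5896/9 - 399 + 17956/81 + 85291/81 + 8911/3)/(-1370/9) + 5044 = -9/1370*366695/81 + 5044 = -73339/2466 + 5044 = 12365165/2466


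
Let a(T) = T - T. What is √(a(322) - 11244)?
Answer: 2*I*√2811 ≈ 106.04*I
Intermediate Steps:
a(T) = 0
√(a(322) - 11244) = √(0 - 11244) = √(-11244) = 2*I*√2811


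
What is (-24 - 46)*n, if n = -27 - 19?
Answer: 3220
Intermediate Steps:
n = -46
(-24 - 46)*n = (-24 - 46)*(-46) = -70*(-46) = 3220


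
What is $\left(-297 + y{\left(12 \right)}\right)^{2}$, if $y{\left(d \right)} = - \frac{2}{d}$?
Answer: $\frac{3179089}{36} \approx 88308.0$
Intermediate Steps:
$\left(-297 + y{\left(12 \right)}\right)^{2} = \left(-297 - \frac{2}{12}\right)^{2} = \left(-297 - \frac{1}{6}\right)^{2} = \left(- \frac{1783}{6}\right)^{2} = \frac{3179089}{36}$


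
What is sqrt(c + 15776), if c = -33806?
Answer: I*sqrt(18030) ≈ 134.28*I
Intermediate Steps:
sqrt(c + 15776) = sqrt(-33806 + 15776) = sqrt(-18030) = I*sqrt(18030)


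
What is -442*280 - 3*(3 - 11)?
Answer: -123736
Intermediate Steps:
-442*280 - 3*(3 - 11) = -123760 - 3*(-8) = -123760 + 24 = -123736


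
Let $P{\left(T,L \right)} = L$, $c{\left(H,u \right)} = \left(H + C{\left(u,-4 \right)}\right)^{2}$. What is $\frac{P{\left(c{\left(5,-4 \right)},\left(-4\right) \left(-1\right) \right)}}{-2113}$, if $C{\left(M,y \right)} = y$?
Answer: $- \frac{4}{2113} \approx -0.001893$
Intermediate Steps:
$c{\left(H,u \right)} = \left(-4 + H\right)^{2}$ ($c{\left(H,u \right)} = \left(H - 4\right)^{2} = \left(-4 + H\right)^{2}$)
$\frac{P{\left(c{\left(5,-4 \right)},\left(-4\right) \left(-1\right) \right)}}{-2113} = \frac{\left(-4\right) \left(-1\right)}{-2113} = 4 \left(- \frac{1}{2113}\right) = - \frac{4}{2113}$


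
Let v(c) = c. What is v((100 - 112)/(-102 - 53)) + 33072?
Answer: 5126172/155 ≈ 33072.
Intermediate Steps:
v((100 - 112)/(-102 - 53)) + 33072 = (100 - 112)/(-102 - 53) + 33072 = -12/(-155) + 33072 = -12*(-1/155) + 33072 = 12/155 + 33072 = 5126172/155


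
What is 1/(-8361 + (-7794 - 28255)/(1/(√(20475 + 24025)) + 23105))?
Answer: -198660358636556639/1661309213430126255679 - 360490*√445/1661309213430126255679 ≈ -0.00011958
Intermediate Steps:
1/(-8361 + (-7794 - 28255)/(1/(√(20475 + 24025)) + 23105)) = 1/(-8361 - 36049/(1/(√44500) + 23105)) = 1/(-8361 - 36049/(1/(10*√445) + 23105)) = 1/(-8361 - 36049/(√445/4450 + 23105)) = 1/(-8361 - 36049/(23105 + √445/4450))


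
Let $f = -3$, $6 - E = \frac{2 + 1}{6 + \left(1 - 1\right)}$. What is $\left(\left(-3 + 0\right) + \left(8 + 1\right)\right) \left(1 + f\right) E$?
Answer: $-66$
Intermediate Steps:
$E = \frac{11}{2}$ ($E = 6 - \frac{2 + 1}{6 + \left(1 - 1\right)} = 6 - \frac{3}{6 + 0} = 6 - \frac{3}{6} = 6 - 3 \cdot \frac{1}{6} = 6 - \frac{1}{2} = \frac{11}{2} \approx 5.5$)
$\left(\left(-3 + 0\right) + \left(8 + 1\right)\right) \left(1 + f\right) E = \left(\left(-3 + 0\right) + \left(8 + 1\right)\right) \left(1 - 3\right) \frac{11}{2} = \left(-3 + 9\right) \left(\left(-2\right) \frac{11}{2}\right) = 6 \left(-11\right) = -66$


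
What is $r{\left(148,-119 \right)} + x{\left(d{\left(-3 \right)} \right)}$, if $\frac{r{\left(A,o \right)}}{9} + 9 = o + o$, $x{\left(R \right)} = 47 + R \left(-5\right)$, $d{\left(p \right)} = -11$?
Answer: $-2121$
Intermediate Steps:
$x{\left(R \right)} = 47 - 5 R$
$r{\left(A,o \right)} = -81 + 18 o$ ($r{\left(A,o \right)} = -81 + 9 \left(o + o\right) = -81 + 9 \cdot 2 o = -81 + 18 o$)
$r{\left(148,-119 \right)} + x{\left(d{\left(-3 \right)} \right)} = \left(-81 + 18 \left(-119\right)\right) + \left(47 - -55\right) = \left(-81 - 2142\right) + \left(47 + 55\right) = -2223 + 102 = -2121$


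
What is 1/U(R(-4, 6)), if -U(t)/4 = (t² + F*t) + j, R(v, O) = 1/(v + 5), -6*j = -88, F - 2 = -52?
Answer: 3/412 ≈ 0.0072816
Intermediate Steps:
F = -50 (F = 2 - 52 = -50)
j = 44/3 (j = -⅙*(-88) = 44/3 ≈ 14.667)
R(v, O) = 1/(5 + v)
U(t) = -176/3 - 4*t² + 200*t (U(t) = -4*((t² - 50*t) + 44/3) = -4*(44/3 + t² - 50*t) = -176/3 - 4*t² + 200*t)
1/U(R(-4, 6)) = 1/(-176/3 - 4/(5 - 4)² + 200/(5 - 4)) = 1/(-176/3 - 4*(1/1)² + 200/1) = 1/(-176/3 - 4*1² + 200*1) = 1/(-176/3 - 4*1 + 200) = 1/(-176/3 - 4 + 200) = 1/(412/3) = 3/412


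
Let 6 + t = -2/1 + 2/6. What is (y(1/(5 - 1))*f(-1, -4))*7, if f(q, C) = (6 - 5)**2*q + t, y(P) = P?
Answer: -91/6 ≈ -15.167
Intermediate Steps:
t = -23/3 (t = -6 + (-2/1 + 2/6) = -6 + (-2*1 + 2*(1/6)) = -6 + (-2 + 1/3) = -6 - 5/3 = -23/3 ≈ -7.6667)
f(q, C) = -23/3 + q (f(q, C) = (6 - 5)**2*q - 23/3 = 1**2*q - 23/3 = 1*q - 23/3 = q - 23/3 = -23/3 + q)
(y(1/(5 - 1))*f(-1, -4))*7 = ((-23/3 - 1)/(5 - 1))*7 = (-26/3/4)*7 = ((1/4)*(-26/3))*7 = -13/6*7 = -91/6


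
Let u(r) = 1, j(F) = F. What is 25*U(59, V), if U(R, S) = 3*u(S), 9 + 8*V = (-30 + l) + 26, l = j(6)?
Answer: 75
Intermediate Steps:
l = 6
V = -7/8 (V = -9/8 + ((-30 + 6) + 26)/8 = -9/8 + (-24 + 26)/8 = -9/8 + (1/8)*2 = -9/8 + 1/4 = -7/8 ≈ -0.87500)
U(R, S) = 3 (U(R, S) = 3*1 = 3)
25*U(59, V) = 25*3 = 75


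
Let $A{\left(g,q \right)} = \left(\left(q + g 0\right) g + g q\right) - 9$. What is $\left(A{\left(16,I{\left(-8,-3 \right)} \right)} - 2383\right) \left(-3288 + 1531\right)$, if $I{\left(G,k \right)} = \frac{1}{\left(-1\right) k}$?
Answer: $\frac{12552008}{3} \approx 4.184 \cdot 10^{6}$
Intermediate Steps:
$I{\left(G,k \right)} = - \frac{1}{k}$
$A{\left(g,q \right)} = -9 + 2 g q$ ($A{\left(g,q \right)} = \left(\left(q + 0\right) g + g q\right) - 9 = \left(q g + g q\right) - 9 = \left(g q + g q\right) - 9 = 2 g q - 9 = -9 + 2 g q$)
$\left(A{\left(16,I{\left(-8,-3 \right)} \right)} - 2383\right) \left(-3288 + 1531\right) = \left(\left(-9 + 2 \cdot 16 \left(- \frac{1}{-3}\right)\right) - 2383\right) \left(-3288 + 1531\right) = \left(\left(-9 + 2 \cdot 16 \left(\left(-1\right) \left(- \frac{1}{3}\right)\right)\right) - 2383\right) \left(-1757\right) = \left(\left(-9 + 2 \cdot 16 \cdot \frac{1}{3}\right) - 2383\right) \left(-1757\right) = \left(\left(-9 + \frac{32}{3}\right) - 2383\right) \left(-1757\right) = \left(\frac{5}{3} - 2383\right) \left(-1757\right) = \left(- \frac{7144}{3}\right) \left(-1757\right) = \frac{12552008}{3}$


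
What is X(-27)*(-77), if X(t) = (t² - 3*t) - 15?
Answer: -61215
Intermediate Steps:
X(t) = -15 + t² - 3*t
X(-27)*(-77) = (-15 + (-27)² - 3*(-27))*(-77) = (-15 + 729 + 81)*(-77) = 795*(-77) = -61215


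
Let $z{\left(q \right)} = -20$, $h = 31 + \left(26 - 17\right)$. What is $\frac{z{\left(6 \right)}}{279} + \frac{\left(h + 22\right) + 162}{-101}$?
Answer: $- \frac{64516}{28179} \approx -2.2895$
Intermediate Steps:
$h = 40$ ($h = 31 + 9 = 40$)
$\frac{z{\left(6 \right)}}{279} + \frac{\left(h + 22\right) + 162}{-101} = - \frac{20}{279} + \frac{\left(40 + 22\right) + 162}{-101} = \left(-20\right) \frac{1}{279} + \left(62 + 162\right) \left(- \frac{1}{101}\right) = - \frac{20}{279} + 224 \left(- \frac{1}{101}\right) = - \frac{20}{279} - \frac{224}{101} = - \frac{64516}{28179}$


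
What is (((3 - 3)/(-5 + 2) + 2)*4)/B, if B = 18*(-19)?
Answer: -4/171 ≈ -0.023392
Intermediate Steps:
B = -342
(((3 - 3)/(-5 + 2) + 2)*4)/B = (((3 - 3)/(-5 + 2) + 2)*4)/(-342) = ((0/(-3) + 2)*4)*(-1/342) = ((0*(-1/3) + 2)*4)*(-1/342) = ((0 + 2)*4)*(-1/342) = (2*4)*(-1/342) = 8*(-1/342) = -4/171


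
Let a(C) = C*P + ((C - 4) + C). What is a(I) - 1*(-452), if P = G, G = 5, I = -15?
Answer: 343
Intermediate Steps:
P = 5
a(C) = -4 + 7*C (a(C) = C*5 + ((C - 4) + C) = 5*C + ((-4 + C) + C) = 5*C + (-4 + 2*C) = -4 + 7*C)
a(I) - 1*(-452) = (-4 + 7*(-15)) - 1*(-452) = (-4 - 105) + 452 = -109 + 452 = 343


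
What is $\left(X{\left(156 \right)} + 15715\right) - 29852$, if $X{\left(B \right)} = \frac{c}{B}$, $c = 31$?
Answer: $- \frac{2205341}{156} \approx -14137.0$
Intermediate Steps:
$X{\left(B \right)} = \frac{31}{B}$
$\left(X{\left(156 \right)} + 15715\right) - 29852 = \left(\frac{31}{156} + 15715\right) - 29852 = \frac{2451571}{156} - 29852 = - \frac{2205341}{156}$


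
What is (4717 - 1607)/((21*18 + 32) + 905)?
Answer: 622/263 ≈ 2.3650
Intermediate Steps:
(4717 - 1607)/((21*18 + 32) + 905) = 3110/((378 + 32) + 905) = 3110/(410 + 905) = 3110/1315 = 3110*(1/1315) = 622/263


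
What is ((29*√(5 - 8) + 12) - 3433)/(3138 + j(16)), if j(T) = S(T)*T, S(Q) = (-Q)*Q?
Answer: 3421/958 - 29*I*√3/958 ≈ 3.571 - 0.052432*I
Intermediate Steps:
S(Q) = -Q²
j(T) = -T³ (j(T) = (-T²)*T = -T³)
((29*√(5 - 8) + 12) - 3433)/(3138 + j(16)) = ((29*√(5 - 8) + 12) - 3433)/(3138 - 1*16³) = ((29*√(-3) + 12) - 3433)/(3138 - 1*4096) = ((29*(I*√3) + 12) - 3433)/(3138 - 4096) = ((29*I*√3 + 12) - 3433)/(-958) = ((12 + 29*I*√3) - 3433)*(-1/958) = (-3421 + 29*I*√3)*(-1/958) = 3421/958 - 29*I*√3/958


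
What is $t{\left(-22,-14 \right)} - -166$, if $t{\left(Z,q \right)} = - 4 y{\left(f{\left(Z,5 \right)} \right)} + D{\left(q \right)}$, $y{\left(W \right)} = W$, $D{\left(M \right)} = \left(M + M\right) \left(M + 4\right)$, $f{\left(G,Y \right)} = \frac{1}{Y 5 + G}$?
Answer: $\frac{1334}{3} \approx 444.67$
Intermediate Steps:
$f{\left(G,Y \right)} = \frac{1}{G + 5 Y}$ ($f{\left(G,Y \right)} = \frac{1}{5 Y + G} = \frac{1}{G + 5 Y}$)
$D{\left(M \right)} = 2 M \left(4 + M\right)$
$t{\left(Z,q \right)} = - \frac{4}{25 + Z} + 2 q \left(4 + q\right)$ ($t{\left(Z,q \right)} = - \frac{4}{Z + 5 \cdot 5} + 2 q \left(4 + q\right) = - \frac{4}{Z + 25} + 2 q \left(4 + q\right) = - \frac{4}{25 + Z} + 2 q \left(4 + q\right)$)
$t{\left(-22,-14 \right)} - -166 = \frac{2 \left(-2 - 14 \left(4 - 14\right) \left(25 - 22\right)\right)}{25 - 22} - -166 = \frac{2 \left(-2 - \left(-140\right) 3\right)}{3} + 166 = 2 \cdot \frac{1}{3} \left(-2 + 420\right) + 166 = 2 \cdot \frac{1}{3} \cdot 418 + 166 = \frac{836}{3} + 166 = \frac{1334}{3}$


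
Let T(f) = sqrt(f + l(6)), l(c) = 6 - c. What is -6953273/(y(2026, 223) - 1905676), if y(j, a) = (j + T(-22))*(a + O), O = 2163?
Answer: -2545210815285/1071927191939 + 8295254689*I*sqrt(22)/4287708767756 ≈ -2.3744 + 0.0090744*I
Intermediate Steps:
T(f) = sqrt(f) (T(f) = sqrt(f + (6 - 1*6)) = sqrt(f + (6 - 6)) = sqrt(f + 0) = sqrt(f))
y(j, a) = (2163 + a)*(j + I*sqrt(22)) (y(j, a) = (j + sqrt(-22))*(a + 2163) = (j + I*sqrt(22))*(2163 + a) = (2163 + a)*(j + I*sqrt(22)))
-6953273/(y(2026, 223) - 1905676) = -6953273/((2163*2026 + 223*2026 + 2163*I*sqrt(22) + I*223*sqrt(22)) - 1905676) = -6953273/((4382238 + 451798 + 2163*I*sqrt(22) + 223*I*sqrt(22)) - 1905676) = -6953273/((4834036 + 2386*I*sqrt(22)) - 1905676) = -6953273/(2928360 + 2386*I*sqrt(22))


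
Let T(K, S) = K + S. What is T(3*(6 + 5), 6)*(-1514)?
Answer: -59046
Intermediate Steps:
T(3*(6 + 5), 6)*(-1514) = (3*(6 + 5) + 6)*(-1514) = (3*11 + 6)*(-1514) = (33 + 6)*(-1514) = 39*(-1514) = -59046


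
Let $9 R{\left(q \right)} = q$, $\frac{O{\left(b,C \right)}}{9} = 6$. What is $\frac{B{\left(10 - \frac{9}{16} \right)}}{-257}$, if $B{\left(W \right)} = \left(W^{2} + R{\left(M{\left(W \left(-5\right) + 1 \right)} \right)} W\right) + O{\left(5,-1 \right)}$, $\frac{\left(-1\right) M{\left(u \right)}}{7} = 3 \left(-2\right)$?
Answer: $- \frac{143699}{197376} \approx -0.72805$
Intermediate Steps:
$O{\left(b,C \right)} = 54$ ($O{\left(b,C \right)} = 9 \cdot 6 = 54$)
$M{\left(u \right)} = 42$ ($M{\left(u \right)} = - 7 \cdot 3 \left(-2\right) = \left(-7\right) \left(-6\right) = 42$)
$R{\left(q \right)} = \frac{q}{9}$
$B{\left(W \right)} = 54 + W^{2} + \frac{14 W}{3}$ ($B{\left(W \right)} = \left(W^{2} + \frac{1}{9} \cdot 42 W\right) + 54 = \left(W^{2} + \frac{14 W}{3}\right) + 54 = 54 + W^{2} + \frac{14 W}{3}$)
$\frac{B{\left(10 - \frac{9}{16} \right)}}{-257} = \frac{54 + \left(10 - \frac{9}{16}\right)^{2} + \frac{14 \left(10 - \frac{9}{16}\right)}{3}}{-257} = \left(54 + \left(10 - \frac{9}{16}\right)^{2} + \frac{14 \left(10 - \frac{9}{16}\right)}{3}\right) \left(- \frac{1}{257}\right) = \left(54 + \left(\frac{151}{16}\right)^{2} + \frac{14}{3} \cdot \frac{151}{16}\right) \left(- \frac{1}{257}\right) = \left(54 + \frac{22801}{256} + \frac{1057}{24}\right) \left(- \frac{1}{257}\right) = \frac{143699}{768} \left(- \frac{1}{257}\right) = - \frac{143699}{197376}$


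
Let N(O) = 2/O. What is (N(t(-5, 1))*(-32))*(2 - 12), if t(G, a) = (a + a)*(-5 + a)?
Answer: -80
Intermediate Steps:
t(G, a) = 2*a*(-5 + a) (t(G, a) = (2*a)*(-5 + a) = 2*a*(-5 + a))
(N(t(-5, 1))*(-32))*(2 - 12) = ((2/((2*1*(-5 + 1))))*(-32))*(2 - 12) = ((2/((2*1*(-4))))*(-32))*(-10) = ((2/(-8))*(-32))*(-10) = ((2*(-⅛))*(-32))*(-10) = -¼*(-32)*(-10) = 8*(-10) = -80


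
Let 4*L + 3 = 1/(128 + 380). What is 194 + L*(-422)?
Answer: 518457/1016 ≈ 510.29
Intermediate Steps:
L = -1523/2032 (L = -¾ + 1/(4*(128 + 380)) = -¾ + (¼)/508 = -¾ + (¼)*(1/508) = -¾ + 1/2032 = -1523/2032 ≈ -0.74951)
194 + L*(-422) = 194 - 1523/2032*(-422) = 194 + 321353/1016 = 518457/1016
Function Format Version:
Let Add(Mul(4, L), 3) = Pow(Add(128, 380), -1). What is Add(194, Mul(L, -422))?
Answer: Rational(518457, 1016) ≈ 510.29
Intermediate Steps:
L = Rational(-1523, 2032) (L = Add(Rational(-3, 4), Mul(Rational(1, 4), Pow(Add(128, 380), -1))) = Add(Rational(-3, 4), Mul(Rational(1, 4), Pow(508, -1))) = Add(Rational(-3, 4), Mul(Rational(1, 4), Rational(1, 508))) = Add(Rational(-3, 4), Rational(1, 2032)) = Rational(-1523, 2032) ≈ -0.74951)
Add(194, Mul(L, -422)) = Add(194, Mul(Rational(-1523, 2032), -422)) = Add(194, Rational(321353, 1016)) = Rational(518457, 1016)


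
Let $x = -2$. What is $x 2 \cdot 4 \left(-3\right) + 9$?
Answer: $57$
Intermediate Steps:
$x 2 \cdot 4 \left(-3\right) + 9 = \left(-2\right) 2 \cdot 4 \left(-3\right) + 9 = \left(-4\right) \left(-12\right) + 9 = 48 + 9 = 57$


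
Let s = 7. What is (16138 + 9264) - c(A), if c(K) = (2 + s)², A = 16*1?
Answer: 25321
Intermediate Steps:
A = 16
c(K) = 81 (c(K) = (2 + 7)² = 9² = 81)
(16138 + 9264) - c(A) = (16138 + 9264) - 1*81 = 25402 - 81 = 25321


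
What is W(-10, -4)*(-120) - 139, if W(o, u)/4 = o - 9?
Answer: 8981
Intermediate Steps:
W(o, u) = -36 + 4*o (W(o, u) = 4*(o - 9) = 4*(-9 + o) = -36 + 4*o)
W(-10, -4)*(-120) - 139 = (-36 + 4*(-10))*(-120) - 139 = (-36 - 40)*(-120) - 139 = -76*(-120) - 139 = 9120 - 139 = 8981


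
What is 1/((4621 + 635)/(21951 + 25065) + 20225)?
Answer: 653/13206998 ≈ 4.9444e-5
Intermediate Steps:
1/((4621 + 635)/(21951 + 25065) + 20225) = 1/(5256/47016 + 20225) = 1/(5256*(1/47016) + 20225) = 1/(73/653 + 20225) = 1/(13206998/653) = 653/13206998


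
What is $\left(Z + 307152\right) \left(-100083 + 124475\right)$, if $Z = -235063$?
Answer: $1758394888$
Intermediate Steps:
$\left(Z + 307152\right) \left(-100083 + 124475\right) = \left(-235063 + 307152\right) \left(-100083 + 124475\right) = 72089 \cdot 24392 = 1758394888$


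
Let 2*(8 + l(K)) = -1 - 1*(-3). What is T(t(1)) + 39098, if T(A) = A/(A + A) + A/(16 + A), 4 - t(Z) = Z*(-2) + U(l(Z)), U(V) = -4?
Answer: 1016571/26 ≈ 39099.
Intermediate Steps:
l(K) = -7 (l(K) = -8 + (-1 - 1*(-3))/2 = -8 + (-1 + 3)/2 = -8 + (½)*2 = -8 + 1 = -7)
t(Z) = 8 + 2*Z (t(Z) = 4 - (Z*(-2) - 4) = 4 - (-2*Z - 4) = 4 - (-4 - 2*Z) = 4 + (4 + 2*Z) = 8 + 2*Z)
T(A) = ½ + A/(16 + A) (T(A) = A/((2*A)) + A/(16 + A) = A*(1/(2*A)) + A/(16 + A) = ½ + A/(16 + A))
T(t(1)) + 39098 = (16 + 3*(8 + 2*1))/(2*(16 + (8 + 2*1))) + 39098 = (16 + 3*(8 + 2))/(2*(16 + (8 + 2))) + 39098 = (16 + 3*10)/(2*(16 + 10)) + 39098 = (½)*(16 + 30)/26 + 39098 = (½)*(1/26)*46 + 39098 = 23/26 + 39098 = 1016571/26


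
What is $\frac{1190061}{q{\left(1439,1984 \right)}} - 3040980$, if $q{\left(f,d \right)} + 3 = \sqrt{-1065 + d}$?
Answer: $- \frac{2763721617}{910} + \frac{1190061 \sqrt{919}}{910} \approx -2.9974 \cdot 10^{6}$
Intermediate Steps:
$q{\left(f,d \right)} = -3 + \sqrt{-1065 + d}$
$\frac{1190061}{q{\left(1439,1984 \right)}} - 3040980 = \frac{1190061}{-3 + \sqrt{-1065 + 1984}} - 3040980 = \frac{1190061}{-3 + \sqrt{919}} - 3040980 = -3040980 + \frac{1190061}{-3 + \sqrt{919}}$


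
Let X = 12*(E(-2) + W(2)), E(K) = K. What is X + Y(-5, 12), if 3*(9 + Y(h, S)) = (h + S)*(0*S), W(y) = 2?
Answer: -9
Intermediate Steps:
X = 0 (X = 12*(-2 + 2) = 12*0 = 0)
Y(h, S) = -9 (Y(h, S) = -9 + ((h + S)*(0*S))/3 = -9 + ((S + h)*0)/3 = -9 + (⅓)*0 = -9 + 0 = -9)
X + Y(-5, 12) = 0 - 9 = -9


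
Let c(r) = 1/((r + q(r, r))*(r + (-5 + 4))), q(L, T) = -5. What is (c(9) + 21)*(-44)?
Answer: -7403/8 ≈ -925.38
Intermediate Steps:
c(r) = 1/((-1 + r)*(-5 + r)) (c(r) = 1/((r - 5)*(r + (-5 + 4))) = 1/((-5 + r)*(r - 1)) = 1/((-5 + r)*(-1 + r)) = 1/((-1 + r)*(-5 + r)))
(c(9) + 21)*(-44) = (1/(5 + 9² - 6*9) + 21)*(-44) = (1/(5 + 81 - 54) + 21)*(-44) = (1/32 + 21)*(-44) = (673/32)*(-44) = -7403/8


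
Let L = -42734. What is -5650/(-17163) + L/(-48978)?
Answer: 56120519/46700523 ≈ 1.2017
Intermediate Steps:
-5650/(-17163) + L/(-48978) = -5650/(-17163) - 42734/(-48978) = -5650*(-1/17163) - 42734*(-1/48978) = 5650/17163 + 21367/24489 = 56120519/46700523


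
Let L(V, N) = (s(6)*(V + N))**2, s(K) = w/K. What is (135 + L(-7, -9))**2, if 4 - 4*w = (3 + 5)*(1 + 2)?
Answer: 7924225/81 ≈ 97830.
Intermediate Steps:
w = -5 (w = 1 - (3 + 5)*(1 + 2)/4 = 1 - 2*3 = 1 - 1/4*24 = 1 - 6 = -5)
s(K) = -5/K
L(V, N) = (-5*N/6 - 5*V/6)**2 (L(V, N) = ((-5/6)*(V + N))**2 = ((-5*1/6)*(N + V))**2 = (-5*(N + V)/6)**2 = (-5*N/6 - 5*V/6)**2)
(135 + L(-7, -9))**2 = (135 + 25*(-9 - 7)**2/36)**2 = (135 + (25/36)*(-16)**2)**2 = (135 + (25/36)*256)**2 = (135 + 1600/9)**2 = (2815/9)**2 = 7924225/81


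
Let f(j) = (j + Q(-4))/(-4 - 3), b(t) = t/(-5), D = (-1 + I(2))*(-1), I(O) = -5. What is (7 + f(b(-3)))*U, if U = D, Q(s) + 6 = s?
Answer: 1752/35 ≈ 50.057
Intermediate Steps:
D = 6 (D = (-1 - 5)*(-1) = -6*(-1) = 6)
Q(s) = -6 + s
b(t) = -t/5 (b(t) = t*(-⅕) = -t/5)
f(j) = 10/7 - j/7 (f(j) = (j + (-6 - 4))/(-4 - 3) = (j - 10)/(-7) = (-10 + j)*(-⅐) = 10/7 - j/7)
U = 6
(7 + f(b(-3)))*U = (7 + (10/7 - (-1)*(-3)/35))*6 = (7 + (10/7 - ⅐*⅗))*6 = (7 + (10/7 - 3/35))*6 = (7 + 47/35)*6 = (292/35)*6 = 1752/35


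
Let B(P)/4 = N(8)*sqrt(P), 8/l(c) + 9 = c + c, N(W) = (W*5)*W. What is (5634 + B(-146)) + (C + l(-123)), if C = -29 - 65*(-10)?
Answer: 1595017/255 + 1280*I*sqrt(146) ≈ 6255.0 + 15466.0*I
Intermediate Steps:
N(W) = 5*W**2 (N(W) = (5*W)*W = 5*W**2)
l(c) = 8/(-9 + 2*c) (l(c) = 8/(-9 + (c + c)) = 8/(-9 + 2*c))
B(P) = 1280*sqrt(P) (B(P) = 4*((5*8**2)*sqrt(P)) = 4*((5*64)*sqrt(P)) = 4*(320*sqrt(P)) = 1280*sqrt(P))
C = 621 (C = -29 + 650 = 621)
(5634 + B(-146)) + (C + l(-123)) = (5634 + 1280*sqrt(-146)) + (621 + 8/(-9 + 2*(-123))) = (5634 + 1280*(I*sqrt(146))) + (621 + 8/(-9 - 246)) = (5634 + 1280*I*sqrt(146)) + (621 + 8/(-255)) = (5634 + 1280*I*sqrt(146)) + (621 + 8*(-1/255)) = (5634 + 1280*I*sqrt(146)) + (621 - 8/255) = (5634 + 1280*I*sqrt(146)) + 158347/255 = 1595017/255 + 1280*I*sqrt(146)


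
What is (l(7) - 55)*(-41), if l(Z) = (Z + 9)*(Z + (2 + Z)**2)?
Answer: -55473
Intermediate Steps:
l(Z) = (9 + Z)*(Z + (2 + Z)**2)
(l(7) - 55)*(-41) = ((36 + 7**3 + 14*7**2 + 49*7) - 55)*(-41) = ((36 + 343 + 14*49 + 343) - 55)*(-41) = ((36 + 343 + 686 + 343) - 55)*(-41) = (1408 - 55)*(-41) = 1353*(-41) = -55473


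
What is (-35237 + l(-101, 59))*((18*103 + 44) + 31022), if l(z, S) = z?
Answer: -1163326960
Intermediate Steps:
(-35237 + l(-101, 59))*((18*103 + 44) + 31022) = (-35237 - 101)*((18*103 + 44) + 31022) = -35338*((1854 + 44) + 31022) = -35338*(1898 + 31022) = -35338*32920 = -1163326960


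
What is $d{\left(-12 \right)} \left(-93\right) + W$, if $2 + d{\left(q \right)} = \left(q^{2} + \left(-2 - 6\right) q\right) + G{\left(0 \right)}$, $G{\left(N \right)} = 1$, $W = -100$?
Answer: $-22327$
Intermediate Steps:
$d{\left(q \right)} = -1 + q^{2} - 8 q$ ($d{\left(q \right)} = -2 + \left(\left(q^{2} + \left(-2 - 6\right) q\right) + 1\right) = -2 + \left(\left(q^{2} - 8 q\right) + 1\right) = -2 + \left(1 + q^{2} - 8 q\right) = -1 + q^{2} - 8 q$)
$d{\left(-12 \right)} \left(-93\right) + W = \left(-1 + \left(-12\right)^{2} - -96\right) \left(-93\right) - 100 = \left(-1 + 144 + 96\right) \left(-93\right) - 100 = 239 \left(-93\right) - 100 = -22227 - 100 = -22327$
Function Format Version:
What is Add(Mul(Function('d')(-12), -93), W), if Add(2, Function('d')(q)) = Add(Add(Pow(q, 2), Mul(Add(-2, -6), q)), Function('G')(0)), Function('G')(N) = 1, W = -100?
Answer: -22327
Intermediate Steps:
Function('d')(q) = Add(-1, Pow(q, 2), Mul(-8, q)) (Function('d')(q) = Add(-2, Add(Add(Pow(q, 2), Mul(Add(-2, -6), q)), 1)) = Add(-2, Add(Add(Pow(q, 2), Mul(-8, q)), 1)) = Add(-2, Add(1, Pow(q, 2), Mul(-8, q))) = Add(-1, Pow(q, 2), Mul(-8, q)))
Add(Mul(Function('d')(-12), -93), W) = Add(Mul(Add(-1, Pow(-12, 2), Mul(-8, -12)), -93), -100) = Add(Mul(Add(-1, 144, 96), -93), -100) = Add(Mul(239, -93), -100) = Add(-22227, -100) = -22327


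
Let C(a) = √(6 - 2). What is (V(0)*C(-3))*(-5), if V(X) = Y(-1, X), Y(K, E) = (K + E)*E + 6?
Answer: -60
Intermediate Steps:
Y(K, E) = 6 + E*(E + K) (Y(K, E) = (E + K)*E + 6 = E*(E + K) + 6 = 6 + E*(E + K))
C(a) = 2 (C(a) = √4 = 2)
V(X) = 6 + X² - X (V(X) = 6 + X² + X*(-1) = 6 + X² - X)
(V(0)*C(-3))*(-5) = ((6 + 0² - 1*0)*2)*(-5) = ((6 + 0 + 0)*2)*(-5) = (6*2)*(-5) = 12*(-5) = -60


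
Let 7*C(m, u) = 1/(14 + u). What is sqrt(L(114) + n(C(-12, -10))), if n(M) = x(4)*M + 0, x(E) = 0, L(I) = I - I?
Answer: 0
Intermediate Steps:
C(m, u) = 1/(7*(14 + u))
L(I) = 0
n(M) = 0 (n(M) = 0*M + 0 = 0 + 0 = 0)
sqrt(L(114) + n(C(-12, -10))) = sqrt(0 + 0) = sqrt(0) = 0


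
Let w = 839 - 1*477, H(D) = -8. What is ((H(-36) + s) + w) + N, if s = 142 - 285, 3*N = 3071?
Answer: 3704/3 ≈ 1234.7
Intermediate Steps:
N = 3071/3 (N = (⅓)*3071 = 3071/3 ≈ 1023.7)
w = 362 (w = 839 - 477 = 362)
s = -143
((H(-36) + s) + w) + N = ((-8 - 143) + 362) + 3071/3 = (-151 + 362) + 3071/3 = 211 + 3071/3 = 3704/3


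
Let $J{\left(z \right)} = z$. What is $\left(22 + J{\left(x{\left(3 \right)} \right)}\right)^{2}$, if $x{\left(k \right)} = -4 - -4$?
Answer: $484$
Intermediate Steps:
$x{\left(k \right)} = 0$ ($x{\left(k \right)} = -4 + 4 = 0$)
$\left(22 + J{\left(x{\left(3 \right)} \right)}\right)^{2} = \left(22 + 0\right)^{2} = 22^{2} = 484$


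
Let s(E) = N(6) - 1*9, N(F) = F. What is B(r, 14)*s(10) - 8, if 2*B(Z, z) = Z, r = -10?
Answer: 7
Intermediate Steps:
B(Z, z) = Z/2
s(E) = -3 (s(E) = 6 - 1*9 = 6 - 9 = -3)
B(r, 14)*s(10) - 8 = ((½)*(-10))*(-3) - 8 = -5*(-3) - 8 = 15 - 8 = 7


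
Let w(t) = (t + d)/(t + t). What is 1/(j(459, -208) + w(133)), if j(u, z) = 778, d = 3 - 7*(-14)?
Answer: 133/103591 ≈ 0.0012839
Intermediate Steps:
d = 101 (d = 3 + 98 = 101)
w(t) = (101 + t)/(2*t) (w(t) = (t + 101)/(t + t) = (101 + t)/((2*t)) = (101 + t)*(1/(2*t)) = (101 + t)/(2*t))
1/(j(459, -208) + w(133)) = 1/(778 + (½)*(101 + 133)/133) = 1/(778 + (½)*(1/133)*234) = 1/(778 + 117/133) = 1/(103591/133) = 133/103591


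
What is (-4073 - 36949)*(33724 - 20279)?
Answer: -551540790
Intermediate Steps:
(-4073 - 36949)*(33724 - 20279) = -41022*13445 = -551540790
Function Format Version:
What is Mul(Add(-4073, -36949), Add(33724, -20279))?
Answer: -551540790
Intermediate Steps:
Mul(Add(-4073, -36949), Add(33724, -20279)) = Mul(-41022, 13445) = -551540790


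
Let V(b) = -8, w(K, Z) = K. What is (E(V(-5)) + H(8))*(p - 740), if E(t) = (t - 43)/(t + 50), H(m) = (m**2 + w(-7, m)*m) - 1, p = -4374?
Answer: -207117/7 ≈ -29588.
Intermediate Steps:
H(m) = -1 + m**2 - 7*m (H(m) = (m**2 - 7*m) - 1 = -1 + m**2 - 7*m)
E(t) = (-43 + t)/(50 + t)
(E(V(-5)) + H(8))*(p - 740) = ((-43 - 8)/(50 - 8) + (-1 + 8**2 - 7*8))*(-4374 - 740) = (-51/42 + (-1 + 64 - 56))*(-5114) = ((1/42)*(-51) + 7)*(-5114) = (-17/14 + 7)*(-5114) = (81/14)*(-5114) = -207117/7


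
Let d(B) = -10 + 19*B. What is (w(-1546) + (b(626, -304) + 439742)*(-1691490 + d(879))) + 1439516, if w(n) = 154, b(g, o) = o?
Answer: -735968883292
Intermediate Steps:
(w(-1546) + (b(626, -304) + 439742)*(-1691490 + d(879))) + 1439516 = (154 + (-304 + 439742)*(-1691490 + (-10 + 19*879))) + 1439516 = (154 + 439438*(-1691490 + (-10 + 16701))) + 1439516 = (154 + 439438*(-1691490 + 16691)) + 1439516 = (154 + 439438*(-1674799)) + 1439516 = (154 - 735970322962) + 1439516 = -735970322808 + 1439516 = -735968883292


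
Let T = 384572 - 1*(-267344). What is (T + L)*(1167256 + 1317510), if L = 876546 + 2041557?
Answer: 8870661830554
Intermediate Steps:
T = 651916 (T = 384572 + 267344 = 651916)
L = 2918103
(T + L)*(1167256 + 1317510) = (651916 + 2918103)*(1167256 + 1317510) = 3570019*2484766 = 8870661830554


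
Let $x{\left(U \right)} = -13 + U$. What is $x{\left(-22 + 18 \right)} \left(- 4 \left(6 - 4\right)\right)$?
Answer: $136$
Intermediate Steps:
$x{\left(-22 + 18 \right)} \left(- 4 \left(6 - 4\right)\right) = \left(-13 + \left(-22 + 18\right)\right) \left(- 4 \left(6 - 4\right)\right) = \left(-13 - 4\right) \left(\left(-4\right) 2\right) = \left(-17\right) \left(-8\right) = 136$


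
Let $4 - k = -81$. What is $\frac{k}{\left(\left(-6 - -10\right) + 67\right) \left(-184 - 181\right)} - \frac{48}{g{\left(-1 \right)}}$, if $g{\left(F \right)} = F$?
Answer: $\frac{248767}{5183} \approx 47.997$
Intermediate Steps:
$k = 85$ ($k = 4 - -81 = 4 + 81 = 85$)
$\frac{k}{\left(\left(-6 - -10\right) + 67\right) \left(-184 - 181\right)} - \frac{48}{g{\left(-1 \right)}} = \frac{85}{\left(\left(-6 - -10\right) + 67\right) \left(-184 - 181\right)} - \frac{48}{-1} = \frac{85}{\left(\left(-6 + 10\right) + 67\right) \left(-365\right)} - -48 = \frac{85}{\left(4 + 67\right) \left(-365\right)} + 48 = \frac{85}{71 \left(-365\right)} + 48 = \frac{85}{-25915} + 48 = 85 \left(- \frac{1}{25915}\right) + 48 = - \frac{17}{5183} + 48 = \frac{248767}{5183}$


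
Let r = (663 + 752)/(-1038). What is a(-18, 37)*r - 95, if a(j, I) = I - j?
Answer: -176435/1038 ≈ -169.98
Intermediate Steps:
r = -1415/1038 (r = 1415*(-1/1038) = -1415/1038 ≈ -1.3632)
a(-18, 37)*r - 95 = (37 - 1*(-18))*(-1415/1038) - 95 = (37 + 18)*(-1415/1038) - 95 = 55*(-1415/1038) - 95 = -77825/1038 - 95 = -176435/1038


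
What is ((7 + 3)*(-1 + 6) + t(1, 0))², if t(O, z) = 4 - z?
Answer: 2916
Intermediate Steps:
((7 + 3)*(-1 + 6) + t(1, 0))² = ((7 + 3)*(-1 + 6) + (4 - 1*0))² = (10*5 + (4 + 0))² = (50 + 4)² = 54² = 2916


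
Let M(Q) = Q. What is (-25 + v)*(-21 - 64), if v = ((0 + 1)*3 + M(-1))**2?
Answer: 1785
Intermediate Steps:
v = 4 (v = ((0 + 1)*3 - 1)**2 = (1*3 - 1)**2 = (3 - 1)**2 = 2**2 = 4)
(-25 + v)*(-21 - 64) = (-25 + 4)*(-21 - 64) = -21*(-85) = 1785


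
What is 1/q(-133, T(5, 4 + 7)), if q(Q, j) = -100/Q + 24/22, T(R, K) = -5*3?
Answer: 1463/2696 ≈ 0.54266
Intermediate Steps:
T(R, K) = -15
q(Q, j) = 12/11 - 100/Q (q(Q, j) = -100/Q + 24*(1/22) = -100/Q + 12/11 = 12/11 - 100/Q)
1/q(-133, T(5, 4 + 7)) = 1/(12/11 - 100/(-133)) = 1/(12/11 - 100*(-1/133)) = 1/(12/11 + 100/133) = 1/(2696/1463) = 1463/2696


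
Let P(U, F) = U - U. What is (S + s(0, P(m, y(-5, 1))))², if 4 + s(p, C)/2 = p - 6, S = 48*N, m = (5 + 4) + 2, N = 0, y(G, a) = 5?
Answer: 400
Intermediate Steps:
m = 11 (m = 9 + 2 = 11)
P(U, F) = 0
S = 0 (S = 48*0 = 0)
s(p, C) = -20 + 2*p (s(p, C) = -8 + 2*(p - 6) = -8 + 2*(-6 + p) = -8 + (-12 + 2*p) = -20 + 2*p)
(S + s(0, P(m, y(-5, 1))))² = (0 + (-20 + 2*0))² = (0 + (-20 + 0))² = (0 - 20)² = (-20)² = 400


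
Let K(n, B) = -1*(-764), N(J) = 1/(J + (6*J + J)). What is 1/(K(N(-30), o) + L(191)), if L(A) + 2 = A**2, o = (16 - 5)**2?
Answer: 1/37243 ≈ 2.6851e-5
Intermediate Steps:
N(J) = 1/(8*J) (N(J) = 1/(J + 7*J) = 1/(8*J))
o = 121 (o = 11**2 = 121)
K(n, B) = 764
L(A) = -2 + A**2
1/(K(N(-30), o) + L(191)) = 1/(764 + (-2 + 191**2)) = 1/(764 + (-2 + 36481)) = 1/(764 + 36479) = 1/37243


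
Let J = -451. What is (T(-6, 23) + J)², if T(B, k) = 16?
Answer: 189225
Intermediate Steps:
(T(-6, 23) + J)² = (16 - 451)² = (-435)² = 189225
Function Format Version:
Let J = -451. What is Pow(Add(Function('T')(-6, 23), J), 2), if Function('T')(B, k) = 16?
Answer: 189225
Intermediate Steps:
Pow(Add(Function('T')(-6, 23), J), 2) = Pow(Add(16, -451), 2) = Pow(-435, 2) = 189225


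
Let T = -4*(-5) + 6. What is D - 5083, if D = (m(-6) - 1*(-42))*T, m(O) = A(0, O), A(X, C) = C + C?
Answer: -4303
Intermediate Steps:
A(X, C) = 2*C
m(O) = 2*O
T = 26 (T = 20 + 6 = 26)
D = 780 (D = (2*(-6) - 1*(-42))*26 = (-12 + 42)*26 = 30*26 = 780)
D - 5083 = 780 - 5083 = -4303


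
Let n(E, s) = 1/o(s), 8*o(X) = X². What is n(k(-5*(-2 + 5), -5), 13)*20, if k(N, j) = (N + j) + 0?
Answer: 160/169 ≈ 0.94675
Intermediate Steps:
k(N, j) = N + j
o(X) = X²/8
n(E, s) = 8/s² (n(E, s) = 1/(s²/8) = 8/s²)
n(k(-5*(-2 + 5), -5), 13)*20 = (8/13²)*20 = (8*(1/169))*20 = (8/169)*20 = 160/169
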